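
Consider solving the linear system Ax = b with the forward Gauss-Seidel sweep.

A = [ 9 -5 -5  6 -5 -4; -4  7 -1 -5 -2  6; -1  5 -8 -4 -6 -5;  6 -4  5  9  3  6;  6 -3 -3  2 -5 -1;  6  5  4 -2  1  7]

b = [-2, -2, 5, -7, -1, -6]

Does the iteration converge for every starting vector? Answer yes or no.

no

Diagonal D = diag(9, 7, -8, 9, -5, 7); L, U strict lower/upper.
GS T = -(D+L)⁻¹U: row 0 first, T[0,3] = -(6)/(9) = -0.6667; later rows by forward substitution.
  T[0,:] = [+0.0000  +0.5556  +0.5556  -0.6667  +0.5556  +0.4444]
  T[1,:] = [+0.0000  +0.3175  +0.4603  +0.3333  +0.6032  -0.6032]
  T[2,:] = [+0.0000  +0.1290  +0.2183  -0.2083  -0.4425  -1.0575]
  T[3,:] = [+0.0000  -0.3009  -0.2870  +0.7083  -0.1898  -0.6435]
  T[4,:] = [+0.0000  +0.2784  +0.1447  -0.5917  +0.4943  +1.0724]
  T[5,:] = [+0.0000  -0.9024  -1.0324  +0.7393  -0.7790  +0.3171]
|λ(T)| sorted: 1.3185, 0.5089, 0.5089, 0.1518, 0.0437, 0.0000.
ρ(T) = max|λ| = 1.3185; 1.3185 > 1, so it fails to converge.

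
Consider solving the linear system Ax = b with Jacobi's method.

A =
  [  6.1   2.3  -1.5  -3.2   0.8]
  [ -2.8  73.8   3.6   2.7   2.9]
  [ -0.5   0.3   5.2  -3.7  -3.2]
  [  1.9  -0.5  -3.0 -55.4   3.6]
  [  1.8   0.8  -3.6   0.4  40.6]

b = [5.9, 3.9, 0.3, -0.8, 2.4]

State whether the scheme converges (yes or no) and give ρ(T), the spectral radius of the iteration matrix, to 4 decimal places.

yes, ρ = 0.2160

Diagonal D = diag(6.1, 73.8, 5.2, -55.4, 40.6); L, U strict lower/upper.
Jacobi: T = -D⁻¹(L+U), T[1,4] = -(2.9)/(73.8) = -0.0393; T[1,1] = 0.
  T[0,:] = [+0.0000, -0.3770, +0.2459, +0.5246, -0.1311]
  T[1,:] = [+0.0379, +0.0000, -0.0488, -0.0366, -0.0393]
  T[2,:] = [+0.0962, -0.0577, +0.0000, +0.7115, +0.6154]
  T[3,:] = [+0.0343, -0.0090, -0.0542, +0.0000, +0.0650]
  T[4,:] = [-0.0443, -0.0197, +0.0887, -0.0099, +0.0000]
|roots of det(T-λI)|: 0.2160, 0.1693, 0.1693, 0.0722, 0.0722.
ρ = 0.2160; 0.2160 < 1, so it converges for any x₀.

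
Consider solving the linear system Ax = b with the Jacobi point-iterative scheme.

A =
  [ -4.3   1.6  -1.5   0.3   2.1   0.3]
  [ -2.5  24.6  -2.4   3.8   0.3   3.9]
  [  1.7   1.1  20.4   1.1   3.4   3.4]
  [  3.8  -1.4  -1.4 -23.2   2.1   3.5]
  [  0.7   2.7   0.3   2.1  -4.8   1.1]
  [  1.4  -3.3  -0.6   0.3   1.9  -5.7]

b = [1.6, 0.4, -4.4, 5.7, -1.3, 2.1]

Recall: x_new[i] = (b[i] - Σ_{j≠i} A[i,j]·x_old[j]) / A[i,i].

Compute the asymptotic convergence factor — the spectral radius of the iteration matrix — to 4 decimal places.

Let D = diag(-4.3, 24.6, 20.4, -23.2, -4.8, -5.7); L, U the strict triangles.
Jacobi T = -D⁻¹(L+U): T[4,2] = -(0.3)/(-4.8) = +0.0625; T[4,4] = 0.
  T[0,:] = [+0.0000 +0.3721 -0.3488 +0.0698 +0.4884 +0.0698]
  T[1,:] = [+0.1016 +0.0000 +0.0976 -0.1545 -0.0122 -0.1585]
  T[2,:] = [-0.0833 -0.0539 +0.0000 -0.0539 -0.1667 -0.1667]
  T[3,:] = [+0.1638 -0.0603 -0.0603 +0.0000 +0.0905 +0.1509]
  T[4,:] = [+0.1458 +0.5625 +0.0625 +0.4375 +0.0000 +0.2292]
  T[5,:] = [+0.2456 -0.5789 -0.1053 +0.0526 +0.3333 +0.0000]
moduli |λ_i(T)| = 0.6280, 0.4498, 0.4498, 0.3941, 0.1511, 0.1511.
ρ = 0.6280; 0.6280 < 1, so it converges for any x₀.

0.6280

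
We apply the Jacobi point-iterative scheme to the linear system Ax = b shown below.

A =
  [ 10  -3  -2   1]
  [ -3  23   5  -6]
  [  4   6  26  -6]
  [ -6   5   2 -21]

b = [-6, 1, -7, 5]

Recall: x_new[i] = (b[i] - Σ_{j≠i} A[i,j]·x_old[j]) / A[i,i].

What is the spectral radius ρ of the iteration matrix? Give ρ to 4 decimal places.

0.5387

Split A = D + L + U, D = diag(10, 23, 26, -21).
Jacobi: T = -D⁻¹(L+U), T[3,2] = -(2)/(-21) = +0.0952; T[3,3] = 0.
  T[0,:] = [+0.0000 +0.3000 +0.2000 -0.1000]
  T[1,:] = [+0.1304 +0.0000 -0.2174 +0.2609]
  T[2,:] = [-0.1538 -0.2308 +0.0000 +0.2308]
  T[3,:] = [-0.2857 +0.2381 +0.0952 +0.0000]
moduli |λ_i(T)| = 0.5387, 0.2839, 0.2160, 0.2160.
ρ(T) = max|λ| = 0.5387; 0.5387 < 1: convergent.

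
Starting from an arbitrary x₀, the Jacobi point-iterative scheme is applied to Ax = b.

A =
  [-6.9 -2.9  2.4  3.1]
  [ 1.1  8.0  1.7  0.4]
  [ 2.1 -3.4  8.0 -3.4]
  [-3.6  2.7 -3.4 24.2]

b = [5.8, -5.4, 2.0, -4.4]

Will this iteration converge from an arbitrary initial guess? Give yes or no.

A = D + L + U where D = diag(-6.9, 8, 8, 24.2).
T_J = -D⁻¹(L+U): T[0,2] = -(2.4)/(-6.9) = +0.3478; T[0,0] = 0.
  T[0,:] = [+0.0000, -0.4203, +0.3478, +0.4493]
  T[1,:] = [-0.1375, +0.0000, -0.2125, -0.0500]
  T[2,:] = [-0.2625, +0.4250, +0.0000, +0.4250]
  T[3,:] = [+0.1488, -0.1116, +0.1405, +0.0000]
|eigenvalues of T|: 0.3182, 0.2629, 0.2629, 0.1205.
ρ(T) = max|λ| = 0.3182; 0.3182 < 1 ⇒ converges.

yes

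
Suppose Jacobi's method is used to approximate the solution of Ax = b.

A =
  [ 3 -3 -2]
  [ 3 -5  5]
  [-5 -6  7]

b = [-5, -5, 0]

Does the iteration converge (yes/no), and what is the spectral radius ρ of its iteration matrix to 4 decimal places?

no, ρ = 1.6094

Split A = D + L + U, D = diag(3, -5, 7).
Jacobi T = -D⁻¹(L+U): T[1,0] = -(3)/(-5) = +0.6000; T[1,1] = 0.
  T[0,:] = [+0.0000  +1.0000  +0.6667]
  T[1,:] = [+0.6000  +0.0000  +1.0000]
  T[2,:] = [+0.7143  +0.8571  +0.0000]
|eigenvalues of T|: 1.6094, 0.8105, 0.8105.
spectral radius ρ = 1.6094; 1.6094 > 1, so it fails to converge.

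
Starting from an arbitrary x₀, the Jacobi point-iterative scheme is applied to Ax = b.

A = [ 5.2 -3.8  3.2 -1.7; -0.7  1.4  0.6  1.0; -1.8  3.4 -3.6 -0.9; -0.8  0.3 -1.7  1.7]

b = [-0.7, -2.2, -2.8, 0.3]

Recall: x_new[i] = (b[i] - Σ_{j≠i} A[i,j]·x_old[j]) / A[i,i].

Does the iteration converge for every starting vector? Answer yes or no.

no

Let D = diag(5.2, 1.4, -3.6, 1.7); L, U the strict triangles.
T_J = -D⁻¹(L+U): T[3,1] = -(0.3)/(1.7) = -0.1765; T[3,3] = 0.
  T[0,:] = [+0.0000 +0.7308 -0.6154 +0.3269]
  T[1,:] = [+0.5000 +0.0000 -0.4286 -0.7143]
  T[2,:] = [-0.5000 +0.9444 +0.0000 -0.2500]
  T[3,:] = [+0.4706 -0.1765 +1.0000 +0.0000]
|λ(T)| sorted: 1.2904, 0.9761, 0.9761, 0.5991.
spectral radius ρ = 1.2904; 1.2904 > 1: divergent.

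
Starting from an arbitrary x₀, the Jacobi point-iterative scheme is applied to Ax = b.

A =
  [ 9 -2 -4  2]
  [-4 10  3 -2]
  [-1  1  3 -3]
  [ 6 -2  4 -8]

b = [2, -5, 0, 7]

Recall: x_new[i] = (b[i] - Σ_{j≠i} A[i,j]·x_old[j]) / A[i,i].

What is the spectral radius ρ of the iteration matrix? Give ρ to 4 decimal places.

0.9046

A = D + L + U where D = diag(9, 10, 3, -8).
T_J = -D⁻¹(L+U): T[1,0] = -(-4)/(10) = +0.4000; T[1,1] = 0.
  T[0,:] = [+0.0000  +0.2222  +0.4444  -0.2222]
  T[1,:] = [+0.4000  +0.0000  -0.3000  +0.2000]
  T[2,:] = [+0.3333  -0.3333  +0.0000  +1.0000]
  T[3,:] = [+0.7500  -0.2500  +0.5000  +0.0000]
|eigenvalues of T|: 0.9046, 0.7109, 0.7109, 0.2633.
ρ(T) = max|λ| = 0.9046; 0.9046 < 1: convergent.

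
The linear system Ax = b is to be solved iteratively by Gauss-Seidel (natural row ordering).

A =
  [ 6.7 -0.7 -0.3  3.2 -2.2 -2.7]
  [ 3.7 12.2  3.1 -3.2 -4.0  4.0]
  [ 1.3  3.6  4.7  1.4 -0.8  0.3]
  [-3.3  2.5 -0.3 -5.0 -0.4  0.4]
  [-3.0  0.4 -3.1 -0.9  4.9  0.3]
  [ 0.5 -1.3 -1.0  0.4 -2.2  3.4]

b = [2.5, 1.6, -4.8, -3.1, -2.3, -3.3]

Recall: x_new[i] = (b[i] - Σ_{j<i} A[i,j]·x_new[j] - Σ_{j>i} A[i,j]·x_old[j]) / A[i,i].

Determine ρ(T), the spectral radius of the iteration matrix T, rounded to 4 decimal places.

0.9469

Diagonal D = diag(6.7, 12.2, 4.7, -5, 4.9, 3.4); L, U strict lower/upper.
Gauss-Seidel: T = -(D+L)⁻¹U, row 0 first, T[0,5] = -(-2.7)/(6.7) = +0.4030; later rows by forward substitution.
  T[0,:] = [+0.0000  +0.1045  +0.0448  -0.4776  +0.3284  +0.4030]
  T[1,:] = [+0.0000  -0.0317  -0.2677  +0.4071  +0.2283  -0.4501]
  T[2,:] = [+0.0000  -0.0046  +0.1926  -0.4776  -0.0955  +0.1695]
  T[3,:] = [+0.0000  -0.0845  -0.1749  +0.5475  -0.1768  -0.4212]
  T[4,:] = [+0.0000  +0.0481  +0.1390  -0.5273  +0.0895  +0.2521]
  T[5,:] = [+0.0000  +0.0122  +0.0583  -0.3201  +0.0897  +0.0312]
|λ(T)| sorted: 0.9469, 0.1935, 0.1292, 0.0486, 0.0050, 0.0000.
ρ = 0.9469; 0.9469 < 1 ⇒ converges.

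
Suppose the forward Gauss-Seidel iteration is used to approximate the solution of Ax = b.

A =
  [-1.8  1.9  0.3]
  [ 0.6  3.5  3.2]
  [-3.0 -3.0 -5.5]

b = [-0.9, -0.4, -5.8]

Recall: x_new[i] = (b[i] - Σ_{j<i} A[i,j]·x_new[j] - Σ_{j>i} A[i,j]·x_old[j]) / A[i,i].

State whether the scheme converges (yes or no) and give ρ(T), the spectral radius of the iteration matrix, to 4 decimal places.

yes, ρ = 0.8568

Let D = diag(-1.8, 3.5, -5.5); L, U the strict triangles.
T_GS = -(D+L)⁻¹U: row 0 first, T[0,1] = -(1.9)/(-1.8) = +1.0556; later rows by forward substitution.
  T[0,:] = [+0.0000 +1.0556 +0.1667]
  T[1,:] = [+0.0000 -0.1810 -0.9429]
  T[2,:] = [+0.0000 -0.4771 +0.4234]
moduli |λ_i(T)| = 0.8568, 0.6144, 0.0000.
ρ(T) = max|λ| = 0.8568; 0.8568 < 1: convergent.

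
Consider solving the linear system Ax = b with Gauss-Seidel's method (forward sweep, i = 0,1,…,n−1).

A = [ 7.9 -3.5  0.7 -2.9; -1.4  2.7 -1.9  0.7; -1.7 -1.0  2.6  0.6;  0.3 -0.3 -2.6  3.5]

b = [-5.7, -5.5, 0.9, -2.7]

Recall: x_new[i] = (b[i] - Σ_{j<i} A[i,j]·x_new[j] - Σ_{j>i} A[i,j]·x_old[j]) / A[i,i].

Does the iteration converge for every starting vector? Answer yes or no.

A = D + L + U where D = diag(7.9, 2.7, 2.6, 3.5).
Gauss-Seidel: T = -(D+L)⁻¹U, row 0 first, T[0,2] = -(0.7)/(7.9) = -0.0886; later rows by forward substitution.
  T[0,:] = [+0.0000 +0.4430 -0.0886 +0.3671]
  T[1,:] = [+0.0000 +0.2297 +0.6578 -0.0689]
  T[2,:] = [+0.0000 +0.3780 +0.1950 -0.0173]
  T[3,:] = [+0.0000 +0.2625 +0.2089 -0.0502]
|roots of det(T-λI)|: 0.6848, 0.2778, 0.0324, 0.0000.
spectral radius ρ = 0.6848; 0.6848 < 1: convergent.

yes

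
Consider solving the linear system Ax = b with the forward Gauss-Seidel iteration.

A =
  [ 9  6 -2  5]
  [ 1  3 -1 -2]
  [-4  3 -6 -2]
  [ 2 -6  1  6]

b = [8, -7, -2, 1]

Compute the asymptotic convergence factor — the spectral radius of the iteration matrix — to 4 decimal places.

1.3944

A = D + L + U where D = diag(9, 3, -6, 6).
T_GS = -(D+L)⁻¹U: row 0 first, T[0,3] = -(5)/(9) = -0.5556; later rows by forward substitution.
  T[0,:] = [+0.0000, -0.6667, +0.2222, -0.5556]
  T[1,:] = [+0.0000, +0.2222, +0.2593, +0.8519]
  T[2,:] = [+0.0000, +0.5556, -0.0185, +0.4630]
  T[3,:] = [+0.0000, +0.3519, +0.1883, +0.9599]
|roots of det(T-λI)|: 1.3944, 0.2915, 0.0607, 0.0000.
spectral radius ρ = 1.3944; 1.3944 > 1, so it fails to converge.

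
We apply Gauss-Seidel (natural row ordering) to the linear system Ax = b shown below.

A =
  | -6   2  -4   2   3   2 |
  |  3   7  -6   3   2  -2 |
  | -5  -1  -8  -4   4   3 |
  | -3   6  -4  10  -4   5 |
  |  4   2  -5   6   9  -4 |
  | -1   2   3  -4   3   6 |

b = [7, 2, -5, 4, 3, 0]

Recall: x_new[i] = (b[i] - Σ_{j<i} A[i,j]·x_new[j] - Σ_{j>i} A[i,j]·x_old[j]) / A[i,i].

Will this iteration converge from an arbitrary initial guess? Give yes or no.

no

Diagonal D = diag(-6, 7, -8, 10, 9, 6); L, U strict lower/upper.
Gauss-Seidel: T = -(D+L)⁻¹U, row 0 first, T[0,3] = -(2)/(-6) = +0.3333; later rows by forward substitution.
  T[0,:] = [+0.0000  +0.3333  -0.6667  +0.3333  +0.5000  +0.3333]
  T[1,:] = [+0.0000  -0.1429  +1.1429  -0.5714  -0.5000  +0.1429]
  T[2,:] = [+0.0000  -0.1905  +0.2738  -0.6369  +0.2500  +0.1488]
  T[3,:] = [+0.0000  +0.1095  -0.7762  +0.1881  +0.9500  -0.4262]
  T[4,:] = [+0.0000  -0.2952  +0.7119  -0.5004  -0.6056  +0.6313]
  T[5,:] = [+0.0000  +0.4190  -1.5024  +0.9401  +1.0611  -0.6663]
moduli |λ_i(T)| = 1.2721, 0.4442, 0.4442, 0.2275, 0.0741, 0.0000.
ρ = 1.2721; 1.2721 > 1 ⇒ diverges.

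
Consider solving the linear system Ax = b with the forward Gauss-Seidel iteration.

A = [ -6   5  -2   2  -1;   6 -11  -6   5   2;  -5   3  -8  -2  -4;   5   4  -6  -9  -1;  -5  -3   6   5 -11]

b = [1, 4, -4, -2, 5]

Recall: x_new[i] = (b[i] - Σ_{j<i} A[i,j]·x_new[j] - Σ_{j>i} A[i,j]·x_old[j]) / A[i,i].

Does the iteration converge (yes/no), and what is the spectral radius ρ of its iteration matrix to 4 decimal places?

A = D + L + U where D = diag(-6, -11, -8, -9, -11).
T_GS = -(D+L)⁻¹U: row 0 first, T[0,2] = -(-2)/(-6) = -0.3333; later rows by forward substitution.
  T[0,:] = [+0.0000, +0.8333, -0.3333, +0.3333, -0.1667]
  T[1,:] = [+0.0000, +0.4545, -0.7273, +0.6364, +0.0909]
  T[2,:] = [+0.0000, -0.3504, -0.0644, -0.2197, -0.3617]
  T[3,:] = [+0.0000, +0.8986, -0.4655, +0.6145, +0.0779]
  T[4,:] = [+0.0000, -0.2854, +0.1032, -0.1656, -0.1110]
eigenvalue magnitudes: 1.4478, 0.4686, 0.0920, 0.0920, 0.0000.
spectral radius ρ = 1.4478; 1.4478 > 1 ⇒ diverges.

no, ρ = 1.4478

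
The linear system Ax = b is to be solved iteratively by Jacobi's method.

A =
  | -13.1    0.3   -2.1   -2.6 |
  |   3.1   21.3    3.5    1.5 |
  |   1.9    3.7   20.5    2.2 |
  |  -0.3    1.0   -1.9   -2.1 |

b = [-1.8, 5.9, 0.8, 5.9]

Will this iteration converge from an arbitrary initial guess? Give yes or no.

Let D = diag(-13.1, 21.3, 20.5, -2.1); L, U the strict triangles.
T_J = -D⁻¹(L+U): T[0,3] = -(-2.6)/(-13.1) = -0.1985; T[0,0] = 0.
  T[0,:] = [+0.0000, +0.0229, -0.1603, -0.1985]
  T[1,:] = [-0.1455, +0.0000, -0.1643, -0.0704]
  T[2,:] = [-0.0927, -0.1805, +0.0000, -0.1073]
  T[3,:] = [-0.1429, +0.4762, -0.9048, +0.0000]
eigenvalue magnitudes: 0.4176, 0.3410, 0.1233, 0.1233.
ρ = 0.4176; 0.4176 < 1, so it converges for any x₀.

yes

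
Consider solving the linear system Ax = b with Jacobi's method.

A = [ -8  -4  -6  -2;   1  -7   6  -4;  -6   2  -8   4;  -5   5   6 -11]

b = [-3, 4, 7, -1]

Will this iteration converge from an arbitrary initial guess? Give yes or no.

no

Split A = D + L + U, D = diag(-8, -7, -8, -11).
T_J = -D⁻¹(L+U): T[3,2] = -(6)/(-11) = +0.5455; T[3,3] = 0.
  T[0,:] = [+0.0000, -0.5000, -0.7500, -0.2500]
  T[1,:] = [+0.1429, +0.0000, +0.8571, -0.5714]
  T[2,:] = [-0.7500, +0.2500, +0.0000, +0.5000]
  T[3,:] = [-0.4545, +0.4545, +0.5455, +0.0000]
|eigenvalues of T|: 1.1729, 0.4637, 0.4636, 0.4636.
ρ(T) = max|λ| = 1.1729; 1.1729 > 1, so it fails to converge.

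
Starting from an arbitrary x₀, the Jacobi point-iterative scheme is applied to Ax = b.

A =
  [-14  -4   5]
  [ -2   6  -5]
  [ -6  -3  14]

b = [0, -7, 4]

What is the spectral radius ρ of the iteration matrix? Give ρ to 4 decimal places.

Let D = diag(-14, 6, 14); L, U the strict triangles.
T_J = -D⁻¹(L+U): T[1,0] = -(-2)/(6) = +0.3333; T[1,1] = 0.
  T[0,:] = [+0.0000, -0.2857, +0.3571]
  T[1,:] = [+0.3333, +0.0000, +0.8333]
  T[2,:] = [+0.4286, +0.2143, +0.0000]
|eigenvalues of T|: 0.6028, 0.3563, 0.3563.
ρ = 0.6028; 0.6028 < 1: convergent.

0.6028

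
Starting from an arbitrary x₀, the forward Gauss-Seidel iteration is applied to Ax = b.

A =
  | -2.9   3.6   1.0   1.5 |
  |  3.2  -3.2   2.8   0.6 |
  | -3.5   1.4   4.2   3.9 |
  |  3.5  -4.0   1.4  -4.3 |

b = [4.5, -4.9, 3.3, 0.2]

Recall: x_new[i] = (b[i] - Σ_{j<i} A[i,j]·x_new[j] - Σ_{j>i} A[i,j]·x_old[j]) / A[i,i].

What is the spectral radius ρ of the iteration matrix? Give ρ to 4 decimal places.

Split A = D + L + U, D = diag(-2.9, -3.2, 4.2, -4.3).
GS T = -(D+L)⁻¹U: row 0 first, T[0,3] = -(1.5)/(-2.9) = +0.5172; later rows by forward substitution.
  T[0,:] = [+0.0000, +1.2414, +0.3448, +0.5172]
  T[1,:] = [+0.0000, +1.2414, +1.2198, +0.7047]
  T[2,:] = [+0.0000, +0.6207, -0.1193, -0.7325]
  T[3,:] = [+0.0000, +0.0577, -0.8929, -0.4730]
|λ(T)| sorted: 1.6421, 1.3605, 0.3675, 0.0000.
ρ(T) = max|λ| = 1.6421; 1.6421 > 1 ⇒ diverges.

1.6421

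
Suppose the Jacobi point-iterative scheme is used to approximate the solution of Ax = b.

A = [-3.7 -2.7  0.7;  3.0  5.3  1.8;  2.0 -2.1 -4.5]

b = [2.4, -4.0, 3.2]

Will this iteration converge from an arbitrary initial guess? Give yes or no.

yes

Diagonal D = diag(-3.7, 5.3, -4.5); L, U strict lower/upper.
T_J = -D⁻¹(L+U): T[0,2] = -(0.7)/(-3.7) = +0.1892; T[0,0] = 0.
  T[0,:] = [+0.0000, -0.7297, +0.1892]
  T[1,:] = [-0.5660, +0.0000, -0.3396]
  T[2,:] = [+0.4444, -0.4667, +0.0000]
moduli |λ_i(T)| = 0.9117, 0.6353, 0.2765.
ρ(T) = max|λ| = 0.9117; 0.9117 < 1 ⇒ converges.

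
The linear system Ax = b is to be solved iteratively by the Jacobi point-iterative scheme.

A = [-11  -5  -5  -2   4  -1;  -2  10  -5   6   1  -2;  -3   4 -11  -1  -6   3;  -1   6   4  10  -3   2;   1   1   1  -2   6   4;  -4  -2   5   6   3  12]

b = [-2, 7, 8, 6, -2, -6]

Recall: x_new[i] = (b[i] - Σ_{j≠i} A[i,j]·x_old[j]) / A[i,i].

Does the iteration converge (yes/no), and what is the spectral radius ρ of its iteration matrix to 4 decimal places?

no, ρ = 1.1214

Diagonal D = diag(-11, 10, -11, 10, 6, 12); L, U strict lower/upper.
Jacobi T = -D⁻¹(L+U): T[1,0] = -(-2)/(10) = +0.2000; T[1,1] = 0.
  T[0,:] = [+0.0000 -0.4545 -0.4545 -0.1818 +0.3636 -0.0909]
  T[1,:] = [+0.2000 +0.0000 +0.5000 -0.6000 -0.1000 +0.2000]
  T[2,:] = [-0.2727 +0.3636 +0.0000 -0.0909 -0.5455 +0.2727]
  T[3,:] = [+0.1000 -0.6000 -0.4000 +0.0000 +0.3000 -0.2000]
  T[4,:] = [-0.1667 -0.1667 -0.1667 +0.3333 +0.0000 -0.6667]
  T[5,:] = [+0.3333 +0.1667 -0.4167 -0.5000 -0.2500 +0.0000]
|roots of det(T-λI)|: 1.1214, 0.6247, 0.4481, 0.4481, 0.4202, 0.4202.
ρ(T) = max|λ| = 1.1214; 1.1214 > 1 ⇒ diverges.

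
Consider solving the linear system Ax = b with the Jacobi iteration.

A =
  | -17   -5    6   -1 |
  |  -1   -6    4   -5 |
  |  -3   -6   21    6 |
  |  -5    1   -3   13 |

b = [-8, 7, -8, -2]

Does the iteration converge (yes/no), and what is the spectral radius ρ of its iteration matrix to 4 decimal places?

yes, ρ = 0.5713

A = D + L + U where D = diag(-17, -6, 21, 13).
Jacobi T = -D⁻¹(L+U): T[1,0] = -(-1)/(-6) = -0.1667; T[1,1] = 0.
  T[0,:] = [+0.0000, -0.2941, +0.3529, -0.0588]
  T[1,:] = [-0.1667, +0.0000, +0.6667, -0.8333]
  T[2,:] = [+0.1429, +0.2857, +0.0000, -0.2857]
  T[3,:] = [+0.3846, -0.0769, +0.2308, +0.0000]
eigenvalue magnitudes: 0.5713, 0.4475, 0.0740, 0.0740.
ρ = 0.5713; 0.5713 < 1 ⇒ converges.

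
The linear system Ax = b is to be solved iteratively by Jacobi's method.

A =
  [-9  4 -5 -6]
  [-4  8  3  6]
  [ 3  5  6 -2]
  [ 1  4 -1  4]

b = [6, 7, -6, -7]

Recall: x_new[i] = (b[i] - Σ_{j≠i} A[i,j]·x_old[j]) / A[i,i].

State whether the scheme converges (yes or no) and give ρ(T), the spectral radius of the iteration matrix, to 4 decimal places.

no, ρ = 1.6068

Split A = D + L + U, D = diag(-9, 8, 6, 4).
Jacobi T = -D⁻¹(L+U): T[0,3] = -(-6)/(-9) = -0.6667; T[0,0] = 0.
  T[0,:] = [+0.0000 +0.4444 -0.5556 -0.6667]
  T[1,:] = [+0.5000 +0.0000 -0.3750 -0.7500]
  T[2,:] = [-0.5000 -0.8333 +0.0000 +0.3333]
  T[3,:] = [-0.2500 -1.0000 +0.2500 +0.0000]
eigenvalue magnitudes: 1.6068, 0.7115, 0.7115, 0.1850.
spectral radius ρ = 1.6068; 1.6068 > 1 ⇒ diverges.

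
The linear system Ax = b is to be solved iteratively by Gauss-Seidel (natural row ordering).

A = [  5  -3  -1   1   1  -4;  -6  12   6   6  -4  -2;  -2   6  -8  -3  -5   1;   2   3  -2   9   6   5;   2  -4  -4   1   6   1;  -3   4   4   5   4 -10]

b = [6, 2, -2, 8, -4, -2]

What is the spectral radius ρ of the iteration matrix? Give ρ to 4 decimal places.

1.3545

Split A = D + L + U, D = diag(5, 12, -8, 9, 6, -10).
GS T = -(D+L)⁻¹U: row 0 first, T[0,3] = -(1)/(5) = -0.2000; later rows by forward substitution.
  T[0,:] = [+0.0000  +0.6000  +0.2000  -0.2000  -0.2000  +0.8000]
  T[1,:] = [+0.0000  +0.3000  -0.4000  -0.6000  +0.2333  +0.5667]
  T[2,:] = [+0.0000  +0.0750  -0.3500  -0.7750  -0.4000  +0.3500]
  T[3,:] = [+0.0000  -0.2167  +0.0111  +0.0722  -0.7889  -0.8444]
  T[4,:] = [+0.0000  +0.0861  -0.5685  -0.8620  +0.0870  +0.3185]
  T[5,:] = [+0.0000  -0.1039  -0.5819  -0.7987  -0.3663  -0.1681]
|roots of det(T-λI)|: 1.3545, 1.0233, 0.1453, 0.1365, 0.1365, 0.0000.
ρ = 1.3545; 1.3545 > 1 ⇒ diverges.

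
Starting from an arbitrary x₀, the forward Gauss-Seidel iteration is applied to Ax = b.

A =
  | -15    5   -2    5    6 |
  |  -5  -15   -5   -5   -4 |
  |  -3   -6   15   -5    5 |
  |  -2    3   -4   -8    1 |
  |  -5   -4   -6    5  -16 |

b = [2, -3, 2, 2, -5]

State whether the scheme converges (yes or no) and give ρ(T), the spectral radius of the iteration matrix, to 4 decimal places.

yes, ρ = 0.5296

Write A = D+L+U with D = diag(-15, -15, 15, -8, -16).
T_GS = -(D+L)⁻¹U: row 0 first, T[0,1] = -(5)/(-15) = +0.3333; later rows by forward substitution.
  T[0,:] = [+0.0000 +0.3333 -0.1333 +0.3333 +0.4000]
  T[1,:] = [+0.0000 -0.1111 -0.2889 -0.4444 -0.4000]
  T[2,:] = [+0.0000 +0.0222 -0.1422 +0.2222 -0.4133]
  T[3,:] = [+0.0000 -0.1361 -0.0039 -0.3611 +0.0817]
  T[4,:] = [+0.0000 -0.1273 +0.1660 -0.1892 +0.1555]
|eigenvalues of T|: 0.5296, 0.1753, 0.1753, 0.0889, 0.0000.
ρ(T) = max|λ| = 0.5296; 0.5296 < 1: convergent.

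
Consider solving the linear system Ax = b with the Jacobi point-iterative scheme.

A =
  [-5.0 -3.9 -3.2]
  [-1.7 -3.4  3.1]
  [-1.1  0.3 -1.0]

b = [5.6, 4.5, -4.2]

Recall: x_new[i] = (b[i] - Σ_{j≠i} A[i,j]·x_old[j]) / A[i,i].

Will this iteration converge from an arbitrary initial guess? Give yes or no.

no

Diagonal D = diag(-5, -3.4, -1); L, U strict lower/upper.
Jacobi T = -D⁻¹(L+U): T[1,2] = -(3.1)/(-3.4) = +0.9118; T[1,1] = 0.
  T[0,:] = [+0.0000  -0.7800  -0.6400]
  T[1,:] = [-0.5000  +0.0000  +0.9118]
  T[2,:] = [-1.1000  +0.3000  +0.0000]
|eigenvalues of T|: 1.4107, 0.7890, 0.7890.
spectral radius ρ = 1.4107; 1.4107 > 1, so it fails to converge.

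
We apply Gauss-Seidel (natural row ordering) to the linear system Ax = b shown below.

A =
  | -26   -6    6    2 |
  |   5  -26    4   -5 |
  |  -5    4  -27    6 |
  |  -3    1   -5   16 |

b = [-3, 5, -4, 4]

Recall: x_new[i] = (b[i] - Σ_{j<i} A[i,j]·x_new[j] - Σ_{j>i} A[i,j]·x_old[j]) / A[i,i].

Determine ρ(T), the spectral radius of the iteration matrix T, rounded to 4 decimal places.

0.1627

Diagonal D = diag(-26, -26, -27, 16); L, U strict lower/upper.
T_GS = -(D+L)⁻¹U: row 0 first, T[0,2] = -(6)/(-26) = +0.2308; later rows by forward substitution.
  T[0,:] = [+0.0000 -0.2308 +0.2308 +0.0769]
  T[1,:] = [+0.0000 -0.0444 +0.1982 -0.1775]
  T[2,:] = [+0.0000 +0.0362 -0.0134 +0.1817]
  T[3,:] = [+0.0000 -0.0292 +0.0267 +0.0823]
eigenvalue magnitudes: 0.1627, 0.0954, 0.0954, 0.0000.
ρ(T) = max|λ| = 0.1627; 0.1627 < 1 ⇒ converges.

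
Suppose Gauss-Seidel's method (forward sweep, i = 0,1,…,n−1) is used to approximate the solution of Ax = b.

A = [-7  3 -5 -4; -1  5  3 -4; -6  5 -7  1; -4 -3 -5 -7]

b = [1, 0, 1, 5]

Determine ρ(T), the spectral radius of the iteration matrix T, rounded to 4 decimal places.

Let D = diag(-7, 5, -7, -7); L, U the strict triangles.
GS T = -(D+L)⁻¹U: row 0 first, T[0,2] = -(-5)/(-7) = -0.7143; later rows by forward substitution.
  T[0,:] = [+0.0000, +0.4286, -0.7143, -0.5714]
  T[1,:] = [+0.0000, +0.0857, -0.7429, +0.6857]
  T[2,:] = [+0.0000, -0.3061, +0.0816, +1.1224]
  T[3,:] = [+0.0000, -0.0630, +0.6682, -0.7691]
|eigenvalues of T|: 1.3644, 0.7823, 0.0197, 0.0000.
spectral radius ρ = 1.3644; 1.3644 > 1 ⇒ diverges.

1.3644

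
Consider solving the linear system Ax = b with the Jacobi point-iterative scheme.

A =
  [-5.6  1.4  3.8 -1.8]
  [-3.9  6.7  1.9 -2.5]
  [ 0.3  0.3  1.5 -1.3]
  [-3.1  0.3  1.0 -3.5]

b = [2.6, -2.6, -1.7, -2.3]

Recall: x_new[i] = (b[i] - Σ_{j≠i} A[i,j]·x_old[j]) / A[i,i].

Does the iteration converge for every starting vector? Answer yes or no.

A = D + L + U where D = diag(-5.6, 6.7, 1.5, -3.5).
Jacobi T = -D⁻¹(L+U): T[3,1] = -(0.3)/(-3.5) = +0.0857; T[3,3] = 0.
  T[0,:] = [+0.0000 +0.2500 +0.6786 -0.3214]
  T[1,:] = [+0.5821 +0.0000 -0.2836 +0.3731]
  T[2,:] = [-0.2000 -0.2000 +0.0000 +0.8667]
  T[3,:] = [-0.8857 +0.0857 +0.2857 +0.0000]
|eigenvalues of T|: 1.1460, 0.7388, 0.7388, 0.1352.
ρ(T) = max|λ| = 1.1460; 1.1460 > 1 ⇒ diverges.

no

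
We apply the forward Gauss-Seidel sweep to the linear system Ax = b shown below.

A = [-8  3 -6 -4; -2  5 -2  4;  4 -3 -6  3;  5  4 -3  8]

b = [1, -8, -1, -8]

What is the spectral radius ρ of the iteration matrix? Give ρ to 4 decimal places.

Split A = D + L + U, D = diag(-8, 5, -6, 8).
GS T = -(D+L)⁻¹U: row 0 first, T[0,3] = -(-4)/(-8) = -0.5000; later rows by forward substitution.
  T[0,:] = [+0.0000  +0.3750  -0.7500  -0.5000]
  T[1,:] = [+0.0000  +0.1500  +0.1000  -1.0000]
  T[2,:] = [+0.0000  +0.1750  -0.5500  +0.6667]
  T[3,:] = [+0.0000  -0.2437  +0.2125  +1.0625]
eigenvalue magnitudes: 1.3236, 0.7109, 0.0498, 0.0000.
ρ = 1.3236; 1.3236 > 1, so it fails to converge.

1.3236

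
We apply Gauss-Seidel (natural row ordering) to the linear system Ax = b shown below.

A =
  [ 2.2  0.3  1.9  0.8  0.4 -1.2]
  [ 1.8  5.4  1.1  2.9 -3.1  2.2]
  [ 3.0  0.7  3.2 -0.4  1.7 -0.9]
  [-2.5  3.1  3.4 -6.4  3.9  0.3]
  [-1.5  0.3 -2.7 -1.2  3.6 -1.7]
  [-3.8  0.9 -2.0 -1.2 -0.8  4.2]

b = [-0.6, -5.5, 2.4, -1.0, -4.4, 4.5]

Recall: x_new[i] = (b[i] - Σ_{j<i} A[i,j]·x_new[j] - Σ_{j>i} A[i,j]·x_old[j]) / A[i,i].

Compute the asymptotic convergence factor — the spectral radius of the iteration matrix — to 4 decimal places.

1.2393

Diagonal D = diag(2.2, 5.4, 3.2, -6.4, 3.6, 4.2); L, U strict lower/upper.
GS T = -(D+L)⁻¹U: row 0 first, T[0,5] = -(-1.2)/(2.2) = +0.5455; later rows by forward substitution.
  T[0,:] = [+0.0000 -0.1364 -0.8636 -0.3636 -0.1818 +0.5455]
  T[1,:] = [+0.0000 +0.0455 +0.0842 -0.4158 +0.6347 -0.5892]
  T[2,:] = [+0.0000 +0.1179 +0.7912 +0.5569 -0.4996 -0.1012]
  T[3,:] = [+0.0000 +0.1379 +0.7985 +0.2365 +0.7224 -0.5054]
  T[4,:] = [+0.0000 +0.0738 +0.4927 +0.3796 -0.2626 +0.5042]
  T[5,:] = [+0.0000 -0.0235 -0.1006 +0.1651 -0.3820 +0.5232]
|λ(T)| sorted: 1.2393, 0.3443, 0.3443, 0.3250, 0.0189, 0.0000.
ρ(T) = max|λ| = 1.2393; 1.2393 > 1 ⇒ diverges.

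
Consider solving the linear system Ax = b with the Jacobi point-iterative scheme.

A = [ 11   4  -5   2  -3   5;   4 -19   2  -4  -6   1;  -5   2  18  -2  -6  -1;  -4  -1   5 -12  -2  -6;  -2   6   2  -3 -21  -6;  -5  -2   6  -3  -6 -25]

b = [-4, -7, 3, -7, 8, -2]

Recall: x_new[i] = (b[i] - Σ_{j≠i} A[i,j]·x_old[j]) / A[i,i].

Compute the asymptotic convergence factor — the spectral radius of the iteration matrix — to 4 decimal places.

0.8736

Diagonal D = diag(11, -19, 18, -12, -21, -25); L, U strict lower/upper.
Jacobi: T = -D⁻¹(L+U), T[1,4] = -(-6)/(-19) = -0.3158; T[1,1] = 0.
  T[0,:] = [+0.0000  -0.3636  +0.4545  -0.1818  +0.2727  -0.4545]
  T[1,:] = [+0.2105  +0.0000  +0.1053  -0.2105  -0.3158  +0.0526]
  T[2,:] = [+0.2778  -0.1111  +0.0000  +0.1111  +0.3333  +0.0556]
  T[3,:] = [-0.3333  -0.0833  +0.4167  +0.0000  -0.1667  -0.5000]
  T[4,:] = [-0.0952  +0.2857  +0.0952  -0.1429  +0.0000  -0.2857]
  T[5,:] = [-0.2000  -0.0800  +0.2400  -0.1200  -0.2400  +0.0000]
eigenvalue magnitudes: 0.8736, 0.4362, 0.4263, 0.4263, 0.1989, 0.1580.
ρ = 0.8736; 0.8736 < 1: convergent.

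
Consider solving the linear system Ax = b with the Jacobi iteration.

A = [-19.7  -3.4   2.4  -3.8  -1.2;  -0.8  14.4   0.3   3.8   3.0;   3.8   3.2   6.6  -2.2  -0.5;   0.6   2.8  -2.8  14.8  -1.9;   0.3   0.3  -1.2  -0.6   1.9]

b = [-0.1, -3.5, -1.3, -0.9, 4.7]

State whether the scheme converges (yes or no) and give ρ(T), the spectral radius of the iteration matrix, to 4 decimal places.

Split A = D + L + U, D = diag(-19.7, 14.4, 6.6, 14.8, 1.9).
Jacobi: T = -D⁻¹(L+U), T[0,2] = -(2.4)/(-19.7) = +0.1218; T[0,0] = 0.
  T[0,:] = [+0.0000 -0.1726 +0.1218 -0.1929 -0.0609]
  T[1,:] = [+0.0556 +0.0000 -0.0208 -0.2639 -0.2083]
  T[2,:] = [-0.5758 -0.4848 +0.0000 +0.3333 +0.0758]
  T[3,:] = [-0.0405 -0.1892 +0.1892 +0.0000 +0.1284]
  T[4,:] = [-0.1579 -0.1579 +0.6316 +0.3158 +0.0000]
|eigenvalues of T|: 0.6908, 0.4668, 0.4668, 0.1630, 0.0161.
ρ = 0.6908; 0.6908 < 1: convergent.

yes, ρ = 0.6908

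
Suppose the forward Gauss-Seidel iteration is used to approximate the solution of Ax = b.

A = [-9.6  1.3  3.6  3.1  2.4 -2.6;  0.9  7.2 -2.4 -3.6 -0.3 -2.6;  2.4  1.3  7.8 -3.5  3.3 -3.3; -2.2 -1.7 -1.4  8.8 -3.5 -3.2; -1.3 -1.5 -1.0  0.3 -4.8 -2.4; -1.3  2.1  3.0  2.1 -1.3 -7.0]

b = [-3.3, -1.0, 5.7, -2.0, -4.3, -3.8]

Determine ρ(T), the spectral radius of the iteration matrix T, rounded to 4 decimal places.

Write A = D+L+U with D = diag(-9.6, 7.2, 7.8, 8.8, -4.8, -7).
Gauss-Seidel: T = -(D+L)⁻¹U, row 0 first, T[0,5] = -(-2.6)/(-9.6) = -0.2708; later rows by forward substitution.
  T[0,:] = [+0.0000  +0.1354  +0.3750  +0.3229  +0.2500  -0.2708]
  T[1,:] = [+0.0000  -0.0169  +0.2865  +0.4596  +0.0104  +0.3950]
  T[2,:] = [+0.0000  -0.0388  -0.1631  +0.2728  -0.5017  +0.4406]
  T[3,:] = [+0.0000  +0.0244  +0.1231  +0.2129  +0.3824  +0.4423]
  T[4,:] = [+0.0000  -0.0218  -0.1494  -0.2746  +0.0575  -0.6142]
  T[5,:] = [+0.0000  -0.0355  +0.0111  +0.3097  -0.1543  +0.6044]
|eigenvalues of T|: 0.8371, 0.3506, 0.2123, 0.1116, 0.1075, 0.0000.
ρ(T) = max|λ| = 0.8371; 0.8371 < 1 ⇒ converges.

0.8371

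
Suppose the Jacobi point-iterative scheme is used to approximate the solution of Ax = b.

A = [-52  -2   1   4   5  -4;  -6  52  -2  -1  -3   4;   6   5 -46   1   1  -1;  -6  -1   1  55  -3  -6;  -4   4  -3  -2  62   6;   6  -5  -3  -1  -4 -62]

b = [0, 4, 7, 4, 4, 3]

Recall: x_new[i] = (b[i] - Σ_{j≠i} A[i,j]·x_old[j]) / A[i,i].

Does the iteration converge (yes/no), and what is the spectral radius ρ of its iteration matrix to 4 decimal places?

Write A = D+L+U with D = diag(-52, 52, -46, 55, 62, -62).
T_J = -D⁻¹(L+U): T[5,4] = -(-4)/(-62) = -0.0645; T[5,5] = 0.
  T[0,:] = [+0.0000, -0.0385, +0.0192, +0.0769, +0.0962, -0.0769]
  T[1,:] = [+0.1154, +0.0000, +0.0385, +0.0192, +0.0577, -0.0769]
  T[2,:] = [+0.1304, +0.1087, +0.0000, +0.0217, +0.0217, -0.0217]
  T[3,:] = [+0.1091, +0.0182, -0.0182, +0.0000, +0.0545, +0.1091]
  T[4,:] = [+0.0645, -0.0645, +0.0484, +0.0323, +0.0000, -0.0968]
  T[5,:] = [+0.0968, -0.0806, -0.0484, -0.0161, -0.0645, +0.0000]
|roots of det(T-λI)|: 0.1763, 0.1079, 0.1079, 0.0881, 0.0759, 0.0759.
ρ = 0.1763; 0.1763 < 1: convergent.

yes, ρ = 0.1763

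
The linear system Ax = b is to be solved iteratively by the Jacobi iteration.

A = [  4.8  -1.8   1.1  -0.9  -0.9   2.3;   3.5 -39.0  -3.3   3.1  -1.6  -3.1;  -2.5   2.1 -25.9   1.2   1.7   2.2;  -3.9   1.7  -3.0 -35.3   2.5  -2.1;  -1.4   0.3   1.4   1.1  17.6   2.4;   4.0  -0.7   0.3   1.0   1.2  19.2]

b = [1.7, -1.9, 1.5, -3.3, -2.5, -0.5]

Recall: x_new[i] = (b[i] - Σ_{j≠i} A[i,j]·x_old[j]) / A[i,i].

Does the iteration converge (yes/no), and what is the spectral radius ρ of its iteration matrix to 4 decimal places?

Diagonal D = diag(4.8, -39, -25.9, -35.3, 17.6, 19.2); L, U strict lower/upper.
Jacobi: T = -D⁻¹(L+U), T[5,0] = -(4)/(19.2) = -0.2083; T[5,5] = 0.
  T[0,:] = [+0.0000 +0.3750 -0.2292 +0.1875 +0.1875 -0.4792]
  T[1,:] = [+0.0897 +0.0000 -0.0846 +0.0795 -0.0410 -0.0795]
  T[2,:] = [-0.0965 +0.0811 +0.0000 +0.0463 +0.0656 +0.0849]
  T[3,:] = [-0.1105 +0.0482 -0.0850 +0.0000 +0.0708 -0.0595]
  T[4,:] = [+0.0795 -0.0170 -0.0795 -0.0625 +0.0000 -0.1364]
  T[5,:] = [-0.2083 +0.0365 -0.0156 -0.0521 -0.0625 +0.0000]
|eigenvalues of T|: 0.4440, 0.3227, 0.1171, 0.1171, 0.0696, 0.0696.
spectral radius ρ = 0.4440; 0.4440 < 1: convergent.

yes, ρ = 0.4440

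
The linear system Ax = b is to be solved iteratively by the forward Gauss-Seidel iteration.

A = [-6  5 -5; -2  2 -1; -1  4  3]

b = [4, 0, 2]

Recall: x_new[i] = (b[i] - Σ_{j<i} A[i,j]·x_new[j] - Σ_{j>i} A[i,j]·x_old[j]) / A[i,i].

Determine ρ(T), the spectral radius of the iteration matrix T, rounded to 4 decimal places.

Diagonal D = diag(-6, 2, 3); L, U strict lower/upper.
T_GS = -(D+L)⁻¹U: row 0 first, T[0,2] = -(-5)/(-6) = -0.8333; later rows by forward substitution.
  T[0,:] = [+0.0000  +0.8333  -0.8333]
  T[1,:] = [+0.0000  +0.8333  -0.3333]
  T[2,:] = [+0.0000  -0.8333  +0.1667]
|eigenvalues of T|: 1.1236, 0.1236, 0.0000.
ρ = 1.1236; 1.1236 > 1, so it fails to converge.

1.1236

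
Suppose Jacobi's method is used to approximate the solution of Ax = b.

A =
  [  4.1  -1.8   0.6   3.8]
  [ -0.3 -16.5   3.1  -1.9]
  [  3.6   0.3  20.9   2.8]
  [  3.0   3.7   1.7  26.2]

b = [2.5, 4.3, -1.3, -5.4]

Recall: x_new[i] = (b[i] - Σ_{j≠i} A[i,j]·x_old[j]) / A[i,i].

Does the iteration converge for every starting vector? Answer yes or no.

Write A = D+L+U with D = diag(4.1, -16.5, 20.9, 26.2).
T_J = -D⁻¹(L+U): T[1,2] = -(3.1)/(-16.5) = +0.1879; T[1,1] = 0.
  T[0,:] = [+0.0000, +0.4390, -0.1463, -0.9268]
  T[1,:] = [-0.0182, +0.0000, +0.1879, -0.1152]
  T[2,:] = [-0.1722, -0.0144, +0.0000, -0.1340]
  T[3,:] = [-0.1145, -0.1412, -0.0649, +0.0000]
eigenvalue magnitudes: 0.4165, 0.2853, 0.2853, 0.1031.
spectral radius ρ = 0.4165; 0.4165 < 1 ⇒ converges.

yes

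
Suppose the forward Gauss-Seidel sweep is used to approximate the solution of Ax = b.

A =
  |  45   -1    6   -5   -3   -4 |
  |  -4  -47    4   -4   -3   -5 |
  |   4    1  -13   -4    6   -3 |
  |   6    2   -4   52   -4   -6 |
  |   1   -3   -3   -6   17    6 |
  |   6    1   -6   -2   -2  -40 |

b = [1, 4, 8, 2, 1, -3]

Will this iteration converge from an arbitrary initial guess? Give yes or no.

yes

Let D = diag(45, -47, -13, 52, 17, -40); L, U the strict triangles.
T_GS = -(D+L)⁻¹U: row 0 first, T[0,5] = -(-4)/(45) = +0.0889; later rows by forward substitution.
  T[0,:] = [+0.0000  +0.0222  -0.1333  +0.1111  +0.0667  +0.0889]
  T[1,:] = [+0.0000  -0.0019  +0.0965  -0.0946  -0.0695  -0.1139]
  T[2,:] = [+0.0000  +0.0067  -0.0336  -0.2808  +0.4767  -0.2122]
  T[3,:] = [+0.0000  -0.0020  +0.0091  -0.0308  +0.1086  +0.0932]
  T[4,:] = [+0.0000  -0.0012  +0.0221  -0.0836  +0.1063  -0.3828]
  T[5,:] = [+0.0000  +0.0024  -0.0141  +0.0621  -0.0740  +0.0568]
|eigenvalues of T|: 0.2612, 0.1216, 0.1216, 0.0432, 0.0142, 0.0000.
ρ = 0.2612; 0.2612 < 1, so it converges for any x₀.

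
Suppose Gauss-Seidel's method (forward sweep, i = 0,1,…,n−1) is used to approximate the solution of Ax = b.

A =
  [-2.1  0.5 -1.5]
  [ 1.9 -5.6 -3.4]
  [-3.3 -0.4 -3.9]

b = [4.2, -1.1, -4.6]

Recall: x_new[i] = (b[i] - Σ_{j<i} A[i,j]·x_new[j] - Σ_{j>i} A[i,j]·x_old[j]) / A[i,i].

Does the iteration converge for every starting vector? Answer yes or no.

A = D + L + U where D = diag(-2.1, -5.6, -3.9).
T_GS = -(D+L)⁻¹U: row 0 first, T[0,1] = -(0.5)/(-2.1) = +0.2381; later rows by forward substitution.
  T[0,:] = [+0.0000, +0.2381, -0.7143]
  T[1,:] = [+0.0000, +0.0808, -0.8495]
  T[2,:] = [+0.0000, -0.2098, +0.6915]
|roots of det(T-λI)|: 0.9071, 0.1348, 0.0000.
ρ = 0.9071; 0.9071 < 1 ⇒ converges.

yes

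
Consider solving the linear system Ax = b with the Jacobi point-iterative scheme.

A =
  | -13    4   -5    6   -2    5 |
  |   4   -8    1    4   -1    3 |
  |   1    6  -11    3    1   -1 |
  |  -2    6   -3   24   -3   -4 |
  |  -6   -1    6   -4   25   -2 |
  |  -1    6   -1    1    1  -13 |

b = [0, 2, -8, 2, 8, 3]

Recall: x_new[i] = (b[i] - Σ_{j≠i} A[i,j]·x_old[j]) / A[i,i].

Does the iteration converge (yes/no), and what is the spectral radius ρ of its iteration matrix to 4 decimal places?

yes, ρ = 0.6635

Diagonal D = diag(-13, -8, -11, 24, 25, -13); L, U strict lower/upper.
Jacobi T = -D⁻¹(L+U): T[3,2] = -(-3)/(24) = +0.1250; T[3,3] = 0.
  T[0,:] = [+0.0000 +0.3077 -0.3846 +0.4615 -0.1538 +0.3846]
  T[1,:] = [+0.5000 +0.0000 +0.1250 +0.5000 -0.1250 +0.3750]
  T[2,:] = [+0.0909 +0.5455 +0.0000 +0.2727 +0.0909 -0.0909]
  T[3,:] = [+0.0833 -0.2500 +0.1250 +0.0000 +0.1250 +0.1667]
  T[4,:] = [+0.2400 +0.0400 -0.2400 +0.1600 +0.0000 +0.0800]
  T[5,:] = [-0.0769 +0.4615 -0.0769 +0.0769 +0.0769 +0.0000]
|λ(T)| sorted: 0.6635, 0.5502, 0.3542, 0.3542, 0.1807, 0.1807.
ρ(T) = max|λ| = 0.6635; 0.6635 < 1: convergent.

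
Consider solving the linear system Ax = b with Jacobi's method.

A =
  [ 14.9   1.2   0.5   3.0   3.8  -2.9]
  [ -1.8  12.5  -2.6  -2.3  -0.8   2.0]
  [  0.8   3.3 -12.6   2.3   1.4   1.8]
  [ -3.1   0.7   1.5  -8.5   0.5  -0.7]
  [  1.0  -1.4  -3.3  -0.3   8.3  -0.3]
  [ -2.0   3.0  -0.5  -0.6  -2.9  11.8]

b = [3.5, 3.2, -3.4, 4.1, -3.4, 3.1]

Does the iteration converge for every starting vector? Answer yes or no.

Write A = D+L+U with D = diag(14.9, 12.5, -12.6, -8.5, 8.3, 11.8).
Jacobi: T = -D⁻¹(L+U), T[5,0] = -(-2)/(11.8) = +0.1695; T[5,5] = 0.
  T[0,:] = [+0.0000  -0.0805  -0.0336  -0.2013  -0.2550  +0.1946]
  T[1,:] = [+0.1440  +0.0000  +0.2080  +0.1840  +0.0640  -0.1600]
  T[2,:] = [+0.0635  +0.2619  +0.0000  +0.1825  +0.1111  +0.1429]
  T[3,:] = [-0.3647  +0.0824  +0.1765  +0.0000  +0.0588  -0.0824]
  T[4,:] = [-0.1205  +0.1687  +0.3976  +0.0361  +0.0000  +0.0361]
  T[5,:] = [+0.1695  -0.2542  +0.0424  +0.0508  +0.2458  +0.0000]
moduli |λ_i(T)| = 0.5325, 0.4325, 0.4325, 0.2561, 0.1225, 0.1225.
ρ(T) = max|λ| = 0.5325; 0.5325 < 1: convergent.

yes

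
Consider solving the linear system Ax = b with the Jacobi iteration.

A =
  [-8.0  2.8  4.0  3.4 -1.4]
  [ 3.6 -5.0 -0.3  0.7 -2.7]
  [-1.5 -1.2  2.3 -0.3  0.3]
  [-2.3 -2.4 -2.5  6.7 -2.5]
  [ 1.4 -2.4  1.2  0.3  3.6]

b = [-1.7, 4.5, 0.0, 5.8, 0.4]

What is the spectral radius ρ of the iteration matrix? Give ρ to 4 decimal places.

Split A = D + L + U, D = diag(-8, -5, 2.3, 6.7, 3.6).
T_J = -D⁻¹(L+U): T[4,2] = -(1.2)/(3.6) = -0.3333; T[4,4] = 0.
  T[0,:] = [+0.0000  +0.3500  +0.5000  +0.4250  -0.1750]
  T[1,:] = [+0.7200  +0.0000  -0.0600  +0.1400  -0.5400]
  T[2,:] = [+0.6522  +0.5217  +0.0000  +0.1304  -0.1304]
  T[3,:] = [+0.3433  +0.3582  +0.3731  +0.0000  +0.3731]
  T[4,:] = [-0.3889  +0.6667  -0.3333  -0.0833  +0.0000]
moduli |λ_i(T)| = 1.1606, 0.6879, 0.6879, 0.6764, 0.0864.
ρ = 1.1606; 1.1606 > 1, so it fails to converge.

1.1606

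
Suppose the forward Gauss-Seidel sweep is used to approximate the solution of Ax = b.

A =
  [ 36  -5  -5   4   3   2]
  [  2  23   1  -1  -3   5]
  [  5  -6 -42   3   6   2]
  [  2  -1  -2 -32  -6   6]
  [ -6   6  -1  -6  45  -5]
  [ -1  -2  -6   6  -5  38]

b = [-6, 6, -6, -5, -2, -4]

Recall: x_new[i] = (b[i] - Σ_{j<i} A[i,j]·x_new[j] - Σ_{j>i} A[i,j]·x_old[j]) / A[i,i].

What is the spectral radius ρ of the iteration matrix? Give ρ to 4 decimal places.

Write A = D+L+U with D = diag(36, 23, -42, -32, 45, 38).
T_GS = -(D+L)⁻¹U: row 0 first, T[0,5] = -(2)/(36) = -0.0556; later rows by forward substitution.
  T[0,:] = [+0.0000, +0.1389, +0.1389, -0.1111, -0.0833, -0.0556]
  T[1,:] = [+0.0000, -0.0121, -0.0556, +0.0531, +0.1377, -0.2126]
  T[2,:] = [+0.0000, +0.0183, +0.0245, +0.0506, +0.1133, +0.0714]
  T[3,:] = [+0.0000, +0.0079, +0.0089, -0.0118, -0.2041, +0.1862]
  T[4,:] = [+0.0000, +0.0216, +0.0277, -0.0223, -0.0542, +0.1585]
  T[5,:] = [+0.0000, +0.0075, +0.0068, +0.0068, +0.0480, -0.0099]
|λ(T)| sorted: 0.1836, 0.0564, 0.0564, 0.0255, 0.0159, 0.0000.
ρ = 0.1836; 0.1836 < 1 ⇒ converges.

0.1836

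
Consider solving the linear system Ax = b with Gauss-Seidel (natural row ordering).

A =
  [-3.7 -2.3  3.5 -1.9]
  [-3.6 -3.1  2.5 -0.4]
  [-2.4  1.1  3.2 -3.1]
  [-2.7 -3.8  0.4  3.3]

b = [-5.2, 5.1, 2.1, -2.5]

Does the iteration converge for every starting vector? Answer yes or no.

no

Let D = diag(-3.7, -3.1, 3.2, 3.3); L, U the strict triangles.
T_GS = -(D+L)⁻¹U: row 0 first, T[0,2] = -(3.5)/(-3.7) = +0.9459; later rows by forward substitution.
  T[0,:] = [+0.0000, -0.6216, +0.9459, -0.5135]
  T[1,:] = [+0.0000, +0.7219, -0.2921, +0.4673]
  T[2,:] = [+0.0000, -0.7144, +0.8099, +0.4230]
  T[3,:] = [+0.0000, +0.4092, +0.3395, +0.0667]
|eigenvalues of T|: 1.2069, 0.8020, 0.4105, 0.0000.
ρ = 1.2069; 1.2069 > 1: divergent.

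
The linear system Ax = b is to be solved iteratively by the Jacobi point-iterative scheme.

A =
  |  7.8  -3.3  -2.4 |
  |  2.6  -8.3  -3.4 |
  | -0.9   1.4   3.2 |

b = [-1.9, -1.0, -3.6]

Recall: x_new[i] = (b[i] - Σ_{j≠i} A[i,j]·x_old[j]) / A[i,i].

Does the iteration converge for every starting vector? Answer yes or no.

Split A = D + L + U, D = diag(7.8, -8.3, 3.2).
Jacobi T = -D⁻¹(L+U): T[0,1] = -(-3.3)/(7.8) = +0.4231; T[0,0] = 0.
  T[0,:] = [+0.0000, +0.4231, +0.3077]
  T[1,:] = [+0.3133, +0.0000, -0.4096]
  T[2,:] = [+0.2812, -0.4375, +0.0000]
|roots of det(T-λI)|: 0.7238, 0.4352, 0.2886.
ρ = 0.7238; 0.7238 < 1 ⇒ converges.

yes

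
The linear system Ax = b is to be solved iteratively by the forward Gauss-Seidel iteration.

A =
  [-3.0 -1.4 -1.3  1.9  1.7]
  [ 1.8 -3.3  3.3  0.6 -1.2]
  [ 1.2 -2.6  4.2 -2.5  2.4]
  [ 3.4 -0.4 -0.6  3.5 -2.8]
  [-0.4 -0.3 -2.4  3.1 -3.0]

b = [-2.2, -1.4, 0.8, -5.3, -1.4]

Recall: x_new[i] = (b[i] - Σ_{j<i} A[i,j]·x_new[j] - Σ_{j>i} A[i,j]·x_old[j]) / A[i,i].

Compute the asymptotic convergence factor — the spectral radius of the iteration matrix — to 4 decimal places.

1.1717

Write A = D+L+U with D = diag(-3, -3.3, 4.2, 3.5, -3).
GS T = -(D+L)⁻¹U: row 0 first, T[0,2] = -(-1.3)/(-3) = -0.4333; later rows by forward substitution.
  T[0,:] = [+0.0000 -0.4667 -0.4333 +0.6333 +0.5667]
  T[1,:] = [+0.0000 -0.2545 +0.7636 +0.5273 -0.0545]
  T[2,:] = [+0.0000 -0.0242 +0.5965 +0.7407 -0.7671]
  T[3,:] = [+0.0000 +0.4201 +0.6105 -0.4280 +0.1118]
  T[4,:] = [+0.0000 +0.5412 +0.1350 -1.1720 +0.6591]
moduli |λ_i(T)| = 1.1717, 0.7113, 0.1886, 0.1886, 0.0000.
spectral radius ρ = 1.1717; 1.1717 > 1 ⇒ diverges.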